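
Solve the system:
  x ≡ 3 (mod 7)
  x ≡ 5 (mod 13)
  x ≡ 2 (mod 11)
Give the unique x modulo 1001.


Moduli 7, 13, 11 are pairwise coprime; by CRT there is a unique solution modulo M = 7 · 13 · 11 = 1001.
Solve pairwise, accumulating the modulus:
  Start with x ≡ 3 (mod 7).
  Combine with x ≡ 5 (mod 13): since gcd(7, 13) = 1, we get a unique residue mod 91.
    Write x = 3 + 7·t and substitute into x ≡ 5 (mod 13): 7·t ≡ 5 − 3 = 2 (mod 13).
    The inverse of 7 mod 13 is 2 (since 7·2 = 14 = 1·13 + 1), so t ≡ 2·2 = 4 ≡ 4 (mod 13).
    Then x = 3 + 7·4 = 31, valid modulo lcm(7, 13) = 91: x ≡ 31 (mod 91).
  Combine with x ≡ 2 (mod 11): since gcd(91, 11) = 1, we get a unique residue mod 1001.
    Write x = 31 + 91·t and substitute into x ≡ 2 (mod 11): 91·t ≡ 2 − 31 = -29 (mod 11).
    Reduce coefficients mod 11: 3·t ≡ 4 (mod 11).
    The inverse of 3 mod 11 is 4 (since 3·4 = 12 = 1·11 + 1), so t ≡ 4·4 = 16 ≡ 5 (mod 11).
    Then x = 31 + 91·5 = 486, valid modulo lcm(91, 11) = 1001: x ≡ 486 (mod 1001).
Verify: 486 mod 7 = 3 ✓, 486 mod 13 = 5 ✓, 486 mod 11 = 2 ✓.

x ≡ 486 (mod 1001).


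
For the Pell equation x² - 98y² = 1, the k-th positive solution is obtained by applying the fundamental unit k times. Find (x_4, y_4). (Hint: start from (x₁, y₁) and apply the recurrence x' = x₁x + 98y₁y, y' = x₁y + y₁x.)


Step 1: Find the fundamental solution (x₁, y₁) of x² - 98y² = 1.
  Expand √98 as a continued fraction. a₀ = ⌊√98⌋ = 9; iterate m_{k+1} = d_k·a_k − m_k, d_{k+1} = (98 − m_{k+1}²)/d_k, a_{k+1} = ⌊(a₀ + m_{k+1})/d_{k+1}⌋ (starting m₀ = 0, d₀ = 1), with convergents p_k = a_k·p_{k-1} + p_{k-2}, q_k = a_k·q_{k-1} + q_{k-2} (p₋₁ = 1, q₋₁ = 0):
  k = 0: a₀ = 9; p₀/q₀ = 9/1; p₀² − 98·q₀² = 81 − 98 = -17.
  k = 1: m = 9, d = 17, a = ⌊(9 + 9)/17⌋ = 1; p/q = (1·9 + 1)/(1·1 + 0) = 10/1; p² − 98·q² = 100 − 98 = 2.
  k = 2: m = 8, d = 2, a = ⌊(9 + 8)/2⌋ = 8; p/q = (8·10 + 9)/(8·1 + 1) = 89/9; p² − 98·q² = 7921 − 7938 = -17.
  k = 3: m = 8, d = 17, a = ⌊(9 + 8)/17⌋ = 1; p/q = (1·89 + 10)/(1·9 + 1) = 99/10; p² − 98·q² = 9801 − 9800 = 1.
  The first convergent with p² − 98·q² = 1 gives the fundamental solution (x₁, y₁) = (99, 10).
Step 2: Apply the recurrence (x_{n+1}, y_{n+1}) = (x₁x_n + 98y₁y_n, x₁y_n + y₁x_n) repeatedly.
  From (x_1, y_1) = (99, 10): x_2 = 99·99 + 98·10·10 = 19601; y_2 = 99·10 + 10·99 = 1980.
  From (x_2, y_2) = (19601, 1980): x_3 = 99·19601 + 98·10·1980 = 3880899; y_3 = 99·1980 + 10·19601 = 392030.
  From (x_3, y_3) = (3880899, 392030): x_4 = 99·3880899 + 98·10·392030 = 768398401; y_4 = 99·392030 + 10·3880899 = 77619960.
Step 3: Verify x_4² - 98·y_4² = 590436102659356801 - 590436102659356800 = 1 (should be 1). ✓

(x_1, y_1) = (99, 10); (x_4, y_4) = (768398401, 77619960).


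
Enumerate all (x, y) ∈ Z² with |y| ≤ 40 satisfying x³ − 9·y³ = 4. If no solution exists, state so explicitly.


The equation is x³ - 9y³ = 4. For fixed y, x³ = 9·y³ + 4, so a solution requires the RHS to be a perfect cube.
Strategy: iterate y from -40 to 40, compute RHS = 9·y³ + 4, and check whether it is a (positive or negative) perfect cube.
Check small values of y:
  y = 0: RHS = 4 is not a perfect cube.
  y = 1: RHS = 13 is not a perfect cube.
  y = -1: RHS = -5 is not a perfect cube.
  y = 2: RHS = 76 is not a perfect cube.
  y = -2: RHS = -68 is not a perfect cube.
  y = 3: RHS = 247 is not a perfect cube.
  y = -3: RHS = -239 is not a perfect cube.
Continuing the search up to |y| = 40 finds no solutions either.
No (x, y) in the scanned range satisfies the equation.

No integer solutions with |y| ≤ 40.


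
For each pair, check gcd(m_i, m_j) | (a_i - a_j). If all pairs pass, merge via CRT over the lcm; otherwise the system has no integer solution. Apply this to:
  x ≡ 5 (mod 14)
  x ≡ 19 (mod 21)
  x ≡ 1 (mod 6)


Moduli 14, 21, 6 are not pairwise coprime, so CRT works modulo lcm(m_i) when all pairwise compatibility conditions hold.
Pairwise compatibility: gcd(m_i, m_j) must divide a_i - a_j for every pair.
Merge one congruence at a time:
  Start: x ≡ 5 (mod 14).
  Combine with x ≡ 19 (mod 21): gcd(14, 21) = 7; 19 - 5 = 14, which IS divisible by 7, so compatible.
    Write x = 5 + 14·t and substitute into x ≡ 19 (mod 21): 14·t ≡ 19 − 5 = 14 (mod 21).
    Divide the congruence (and modulus) by g = 7: 2·t ≡ 2 (mod 3).
    The inverse of 2 mod 3 is 2 (since 2·2 = 4 = 1·3 + 1), so t ≡ 2·2 = 4 ≡ 1 (mod 3).
    Then x = 5 + 14·1 = 19, valid modulo lcm(14, 21) = 42: x ≡ 19 (mod 42).
  Combine with x ≡ 1 (mod 6): gcd(42, 6) = 6; 1 - 19 = -18, which IS divisible by 6, so compatible.
    Write x = 19 + 42·t and substitute into x ≡ 1 (mod 6): 42·t ≡ 1 − 19 = -18 (mod 6).
    Divide the congruence (and modulus) by g = 6: 7·t ≡ -3 (mod 1).
    Modulo 1 every t works; take t = 0.
    Then x = 19 + 42·0 = 19, valid modulo lcm(42, 6) = 42: x ≡ 19 (mod 42).
Verify: 19 mod 14 = 5, 19 mod 21 = 19, 19 mod 6 = 1.

x ≡ 19 (mod 42).


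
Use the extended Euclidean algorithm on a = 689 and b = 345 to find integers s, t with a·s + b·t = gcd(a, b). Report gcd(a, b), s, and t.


Euclidean algorithm on (689, 345) — divide until remainder is 0:
  689 = 1 · 345 + 344
  345 = 1 · 344 + 1
  344 = 344 · 1 + 0
gcd(689, 345) = 1.
Track Bezout coefficients alongside the remainders: start with r₀ = 689 = a·1 + b·0 (s = 1, t = 0) and r₁ = 345 = a·0 + b·1 (s = 0, t = 1); each new remainder r_{k+1} = r_{k-1} − q_k·r_k inherits s_{k+1} = s_{k-1} − q_k·s_k, t_{k+1} = t_{k-1} − q_k·t_k, so r_k = a·s_k + b·t_k at every step:
  q = 1: r = 344, s = 1 − 1·0 = 1, t = 0 − 1·1 = -1  (check: 689·1 + 345·(-1) = 344)
  q = 1: r = 1, s = 0 − 1·1 = -1, t = 1 − 1·(-1) = 2  (check: 689·(-1) + 345·2 = 1)
The row with r = 1 (the gcd) gives the Bezout coefficients s = -1, t = 2.
Result: 689 · (-1) + 345 · (2) = 1.

gcd(689, 345) = 1; s = -1, t = 2 (check: 689·(-1) + 345·2 = 1).


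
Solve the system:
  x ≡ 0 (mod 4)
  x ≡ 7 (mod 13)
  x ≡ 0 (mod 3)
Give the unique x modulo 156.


Moduli 4, 13, 3 are pairwise coprime; by CRT there is a unique solution modulo M = 4 · 13 · 3 = 156.
Solve pairwise, accumulating the modulus:
  Start with x ≡ 0 (mod 4).
  Combine with x ≡ 7 (mod 13): since gcd(4, 13) = 1, we get a unique residue mod 52.
    Write x = 0 + 4·t and substitute into x ≡ 7 (mod 13): 4·t ≡ 7 − 0 = 7 (mod 13).
    The inverse of 4 mod 13 is 10 (since 4·10 = 40 = 3·13 + 1), so t ≡ 10·7 = 70 ≡ 5 (mod 13).
    Then x = 0 + 4·5 = 20, valid modulo lcm(4, 13) = 52: x ≡ 20 (mod 52).
  Combine with x ≡ 0 (mod 3): since gcd(52, 3) = 1, we get a unique residue mod 156.
    Write x = 20 + 52·t and substitute into x ≡ 0 (mod 3): 52·t ≡ 0 − 20 = -20 (mod 3).
    Reduce coefficients mod 3: 1·t ≡ 1 (mod 3).
    So t ≡ 1 (mod 3).
    Then x = 20 + 52·1 = 72, valid modulo lcm(52, 3) = 156: x ≡ 72 (mod 156).
Verify: 72 mod 4 = 0 ✓, 72 mod 13 = 7 ✓, 72 mod 3 = 0 ✓.

x ≡ 72 (mod 156).


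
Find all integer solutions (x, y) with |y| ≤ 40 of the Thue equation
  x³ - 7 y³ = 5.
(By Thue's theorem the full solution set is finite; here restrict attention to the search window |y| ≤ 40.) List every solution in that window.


The equation is x³ - 7y³ = 5. For fixed y, x³ = 7·y³ + 5, so a solution requires the RHS to be a perfect cube.
Strategy: iterate y from -40 to 40, compute RHS = 7·y³ + 5, and check whether it is a (positive or negative) perfect cube.
Check small values of y:
  y = 0: RHS = 5 is not a perfect cube.
  y = 1: RHS = 12 is not a perfect cube.
  y = -1: RHS = -2 is not a perfect cube.
  y = 2: RHS = 61 is not a perfect cube.
  y = -2: RHS = -51 is not a perfect cube.
  y = 3: RHS = 194 is not a perfect cube.
  y = -3: RHS = -184 is not a perfect cube.
Continuing the search up to |y| = 40 finds no solutions either.
No (x, y) in the scanned range satisfies the equation.

No integer solutions with |y| ≤ 40.


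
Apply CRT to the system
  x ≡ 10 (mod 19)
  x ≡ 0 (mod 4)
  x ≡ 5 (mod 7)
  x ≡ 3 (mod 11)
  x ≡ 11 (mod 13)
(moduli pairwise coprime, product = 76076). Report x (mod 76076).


Product of moduli M = 19 · 4 · 7 · 11 · 13 = 76076.
Merge one congruence at a time:
  Start: x ≡ 10 (mod 19).
  Combine with x ≡ 0 (mod 4); new modulus lcm = 76.
    Write x = 10 + 19·t and substitute into x ≡ 0 (mod 4): 19·t ≡ 0 − 10 = -10 (mod 4).
    Reduce coefficients mod 4: 3·t ≡ 2 (mod 4).
    The inverse of 3 mod 4 is 3 (since 3·3 = 9 = 2·4 + 1), so t ≡ 3·2 = 6 ≡ 2 (mod 4).
    Then x = 10 + 19·2 = 48, valid modulo lcm(19, 4) = 76: x ≡ 48 (mod 76).
  Combine with x ≡ 5 (mod 7); new modulus lcm = 532.
    Write x = 48 + 76·t and substitute into x ≡ 5 (mod 7): 76·t ≡ 5 − 48 = -43 (mod 7).
    Reduce coefficients mod 7: 6·t ≡ 6 (mod 7).
    The inverse of 6 mod 7 is 6 (since 6·6 = 36 = 5·7 + 1), so t ≡ 6·6 = 36 ≡ 1 (mod 7).
    Then x = 48 + 76·1 = 124, valid modulo lcm(76, 7) = 532: x ≡ 124 (mod 532).
  Combine with x ≡ 3 (mod 11); new modulus lcm = 5852.
    Write x = 124 + 532·t and substitute into x ≡ 3 (mod 11): 532·t ≡ 3 − 124 = -121 (mod 11).
    Reduce coefficients mod 11: 4·t ≡ 0 (mod 11).
    The inverse of 4 mod 11 is 3 (since 4·3 = 12 = 1·11 + 1), so t ≡ 3·0 = 0 ≡ 0 (mod 11).
    Then x = 124 + 532·0 = 124, valid modulo lcm(532, 11) = 5852: x ≡ 124 (mod 5852).
  Combine with x ≡ 11 (mod 13); new modulus lcm = 76076.
    Write x = 124 + 5852·t and substitute into x ≡ 11 (mod 13): 5852·t ≡ 11 − 124 = -113 (mod 13).
    Reduce coefficients mod 13: 2·t ≡ 4 (mod 13).
    The inverse of 2 mod 13 is 7 (since 2·7 = 14 = 1·13 + 1), so t ≡ 7·4 = 28 ≡ 2 (mod 13).
    Then x = 124 + 5852·2 = 11828, valid modulo lcm(5852, 13) = 76076: x ≡ 11828 (mod 76076).
Verify against each original: 11828 mod 19 = 10, 11828 mod 4 = 0, 11828 mod 7 = 5, 11828 mod 11 = 3, 11828 mod 13 = 11.

x ≡ 11828 (mod 76076).


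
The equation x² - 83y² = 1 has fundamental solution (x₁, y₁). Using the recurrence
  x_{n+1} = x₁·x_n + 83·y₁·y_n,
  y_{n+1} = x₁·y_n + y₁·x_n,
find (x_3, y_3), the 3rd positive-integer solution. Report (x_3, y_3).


Step 1: Find the fundamental solution (x₁, y₁) of x² - 83y² = 1.
  Expand √83 as a continued fraction. a₀ = ⌊√83⌋ = 9; iterate m_{k+1} = d_k·a_k − m_k, d_{k+1} = (83 − m_{k+1}²)/d_k, a_{k+1} = ⌊(a₀ + m_{k+1})/d_{k+1}⌋ (starting m₀ = 0, d₀ = 1), with convergents p_k = a_k·p_{k-1} + p_{k-2}, q_k = a_k·q_{k-1} + q_{k-2} (p₋₁ = 1, q₋₁ = 0):
  k = 0: a₀ = 9; p₀/q₀ = 9/1; p₀² − 83·q₀² = 81 − 83 = -2.
  k = 1: m = 9, d = 2, a = ⌊(9 + 9)/2⌋ = 9; p/q = (9·9 + 1)/(9·1 + 0) = 82/9; p² − 83·q² = 6724 − 6723 = 1.
  The first convergent with p² − 83·q² = 1 gives the fundamental solution (x₁, y₁) = (82, 9).
Step 2: Apply the recurrence (x_{n+1}, y_{n+1}) = (x₁x_n + 83y₁y_n, x₁y_n + y₁x_n) repeatedly.
  From (x_1, y_1) = (82, 9): x_2 = 82·82 + 83·9·9 = 13447; y_2 = 82·9 + 9·82 = 1476.
  From (x_2, y_2) = (13447, 1476): x_3 = 82·13447 + 83·9·1476 = 2205226; y_3 = 82·1476 + 9·13447 = 242055.
Step 3: Verify x_3² - 83·y_3² = 4863021711076 - 4863021711075 = 1 (should be 1). ✓

(x_1, y_1) = (82, 9); (x_3, y_3) = (2205226, 242055).


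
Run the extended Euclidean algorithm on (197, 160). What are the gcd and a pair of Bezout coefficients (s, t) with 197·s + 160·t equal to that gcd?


Euclidean algorithm on (197, 160) — divide until remainder is 0:
  197 = 1 · 160 + 37
  160 = 4 · 37 + 12
  37 = 3 · 12 + 1
  12 = 12 · 1 + 0
gcd(197, 160) = 1.
Track Bezout coefficients alongside the remainders: start with r₀ = 197 = a·1 + b·0 (s = 1, t = 0) and r₁ = 160 = a·0 + b·1 (s = 0, t = 1); each new remainder r_{k+1} = r_{k-1} − q_k·r_k inherits s_{k+1} = s_{k-1} − q_k·s_k, t_{k+1} = t_{k-1} − q_k·t_k, so r_k = a·s_k + b·t_k at every step:
  q = 1: r = 37, s = 1 − 1·0 = 1, t = 0 − 1·1 = -1  (check: 197·1 + 160·(-1) = 37)
  q = 4: r = 12, s = 0 − 4·1 = -4, t = 1 − 4·(-1) = 5  (check: 197·(-4) + 160·5 = 12)
  q = 3: r = 1, s = 1 − 3·(-4) = 13, t = -1 − 3·5 = -16  (check: 197·13 + 160·(-16) = 1)
The row with r = 1 (the gcd) gives the Bezout coefficients s = 13, t = -16.
Result: 197 · (13) + 160 · (-16) = 1.

gcd(197, 160) = 1; s = 13, t = -16 (check: 197·13 + 160·(-16) = 1).


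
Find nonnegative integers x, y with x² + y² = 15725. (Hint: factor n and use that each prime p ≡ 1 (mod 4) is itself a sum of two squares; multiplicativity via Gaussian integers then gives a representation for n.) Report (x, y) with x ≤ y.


Step 1: Factor n = 15725 = 5^2 · 17 · 37.
Step 2: Check the mod-4 condition on each prime factor: 5 ≡ 1 (mod 4), exponent 2; 17 ≡ 1 (mod 4), exponent 1; 37 ≡ 1 (mod 4), exponent 1.
All primes ≡ 3 (mod 4) appear to even exponent (or don't appear), so by the two-squares theorem n IS expressible as a sum of two squares.
Step 3: Build a representation. Group n = k² · m with k = 5 and m = 17 · 37 = 629 (a product of primes ≡ 1 (mod 4)); a representation of m scales to one of n via (k·x)² + (k·y)² = k²(x² + y²). Each prime p ≡ 1 (mod 4) is itself a sum of two squares; find a² by testing p − a² for a perfect square:
  17: 17 − 1² = 16 = 4² ⇒ 17 = 1² + 4².
  37: 37 − 1² = 36 = 6² ⇒ 37 = 1² + 6².
  Combine using the Brahmagupta–Fibonacci identity (a² + b²)(c² + d²) = (ac − bd)² + (ad + bc)² = (ac + bd)² + (ad − bc)²:
  17 · 37 = 629: from (1² + 4²)(1² + 6²), take (1·1 − 4·6, 1·6 + 4·1) = (1 − 24, 6 + 4) = (-23, 10); dropping signs (only squares matter) gives (23, 10); check 23² + 10² = 529 + 100 = 629 ✓.
  Scale by k = 5: (5·23, 5·10) = (115, 50).
Step 4: Order so x ≤ y and verify: 50² + 115² = 2500 + 13225 = 15725 = n. ✓

n = 15725 = 50² + 115² (one valid representation with x ≤ y).


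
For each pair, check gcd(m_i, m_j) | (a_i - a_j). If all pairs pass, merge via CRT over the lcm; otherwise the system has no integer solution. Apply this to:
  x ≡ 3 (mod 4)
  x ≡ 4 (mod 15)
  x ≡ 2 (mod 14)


Moduli 4, 15, 14 are not pairwise coprime, so CRT works modulo lcm(m_i) when all pairwise compatibility conditions hold.
Pairwise compatibility: gcd(m_i, m_j) must divide a_i - a_j for every pair.
Merge one congruence at a time:
  Start: x ≡ 3 (mod 4).
  Combine with x ≡ 4 (mod 15): gcd(4, 15) = 1; 4 - 3 = 1, which IS divisible by 1, so compatible.
    Write x = 3 + 4·t and substitute into x ≡ 4 (mod 15): 4·t ≡ 4 − 3 = 1 (mod 15).
    The inverse of 4 mod 15 is 4 (since 4·4 = 16 = 1·15 + 1), so t ≡ 4·1 = 4 ≡ 4 (mod 15).
    Then x = 3 + 4·4 = 19, valid modulo lcm(4, 15) = 60: x ≡ 19 (mod 60).
  Combine with x ≡ 2 (mod 14): gcd(60, 14) = 2, and 2 - 19 = -17 is NOT divisible by 2.
    ⇒ system is inconsistent (no integer solution).

No solution (the system is inconsistent).


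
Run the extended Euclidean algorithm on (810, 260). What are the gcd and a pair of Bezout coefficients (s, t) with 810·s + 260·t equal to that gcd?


Euclidean algorithm on (810, 260) — divide until remainder is 0:
  810 = 3 · 260 + 30
  260 = 8 · 30 + 20
  30 = 1 · 20 + 10
  20 = 2 · 10 + 0
gcd(810, 260) = 10.
Track Bezout coefficients alongside the remainders: start with r₀ = 810 = a·1 + b·0 (s = 1, t = 0) and r₁ = 260 = a·0 + b·1 (s = 0, t = 1); each new remainder r_{k+1} = r_{k-1} − q_k·r_k inherits s_{k+1} = s_{k-1} − q_k·s_k, t_{k+1} = t_{k-1} − q_k·t_k, so r_k = a·s_k + b·t_k at every step:
  q = 3: r = 30, s = 1 − 3·0 = 1, t = 0 − 3·1 = -3  (check: 810·1 + 260·(-3) = 30)
  q = 8: r = 20, s = 0 − 8·1 = -8, t = 1 − 8·(-3) = 25  (check: 810·(-8) + 260·25 = 20)
  q = 1: r = 10, s = 1 − 1·(-8) = 9, t = -3 − 1·25 = -28  (check: 810·9 + 260·(-28) = 10)
The row with r = 10 (the gcd) gives the Bezout coefficients s = 9, t = -28.
Result: 810 · (9) + 260 · (-28) = 10.

gcd(810, 260) = 10; s = 9, t = -28 (check: 810·9 + 260·(-28) = 10).


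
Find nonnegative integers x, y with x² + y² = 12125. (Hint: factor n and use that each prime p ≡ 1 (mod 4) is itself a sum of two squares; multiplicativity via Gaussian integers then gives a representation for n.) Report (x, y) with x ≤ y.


Step 1: Factor n = 12125 = 5^3 · 97.
Step 2: Check the mod-4 condition on each prime factor: 5 ≡ 1 (mod 4), exponent 3; 97 ≡ 1 (mod 4), exponent 1.
All primes ≡ 3 (mod 4) appear to even exponent (or don't appear), so by the two-squares theorem n IS expressible as a sum of two squares.
Step 3: Build a representation. Group n = k² · m with k = 5 and m = 5 · 97 = 485 (a product of primes ≡ 1 (mod 4)); a representation of m scales to one of n via (k·x)² + (k·y)² = k²(x² + y²). Each prime p ≡ 1 (mod 4) is itself a sum of two squares; find a² by testing p − a² for a perfect square:
  5: 5 − 1² = 4 = 2² ⇒ 5 = 1² + 2².
  97: 97 − 1² = 96, 97 − 2² = 93, 97 − 3² = 88, 97 − 4² = 81 = 9² ⇒ 97 = 4² + 9².
  Combine using the Brahmagupta–Fibonacci identity (a² + b²)(c² + d²) = (ac − bd)² + (ad + bc)² = (ac + bd)² + (ad − bc)²:
  5 · 97 = 485: from (1² + 2²)(4² + 9²), take (1·4 − 2·9, 1·9 + 2·4) = (4 − 18, 9 + 8) = (-14, 17); dropping signs (only squares matter) gives (14, 17); check 14² + 17² = 196 + 289 = 485 ✓.
  Scale by k = 5: (5·14, 5·17) = (70, 85).
Step 4: Order so x ≤ y and verify: 70² + 85² = 4900 + 7225 = 12125 = n. ✓

n = 12125 = 70² + 85² (one valid representation with x ≤ y).


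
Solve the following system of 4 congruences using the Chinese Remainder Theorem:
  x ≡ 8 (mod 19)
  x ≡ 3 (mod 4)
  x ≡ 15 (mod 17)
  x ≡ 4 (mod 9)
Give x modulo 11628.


Product of moduli M = 19 · 4 · 17 · 9 = 11628.
Merge one congruence at a time:
  Start: x ≡ 8 (mod 19).
  Combine with x ≡ 3 (mod 4); new modulus lcm = 76.
    Write x = 8 + 19·t and substitute into x ≡ 3 (mod 4): 19·t ≡ 3 − 8 = -5 (mod 4).
    Reduce coefficients mod 4: 3·t ≡ 3 (mod 4).
    The inverse of 3 mod 4 is 3 (since 3·3 = 9 = 2·4 + 1), so t ≡ 3·3 = 9 ≡ 1 (mod 4).
    Then x = 8 + 19·1 = 27, valid modulo lcm(19, 4) = 76: x ≡ 27 (mod 76).
  Combine with x ≡ 15 (mod 17); new modulus lcm = 1292.
    Write x = 27 + 76·t and substitute into x ≡ 15 (mod 17): 76·t ≡ 15 − 27 = -12 (mod 17).
    Reduce coefficients mod 17: 8·t ≡ 5 (mod 17).
    The inverse of 8 mod 17 is 15 (since 8·15 = 120 = 7·17 + 1), so t ≡ 15·5 = 75 ≡ 7 (mod 17).
    Then x = 27 + 76·7 = 559, valid modulo lcm(76, 17) = 1292: x ≡ 559 (mod 1292).
  Combine with x ≡ 4 (mod 9); new modulus lcm = 11628.
    Write x = 559 + 1292·t and substitute into x ≡ 4 (mod 9): 1292·t ≡ 4 − 559 = -555 (mod 9).
    Reduce coefficients mod 9: 5·t ≡ 3 (mod 9).
    The inverse of 5 mod 9 is 2 (since 5·2 = 10 = 1·9 + 1), so t ≡ 2·3 = 6 ≡ 6 (mod 9).
    Then x = 559 + 1292·6 = 8311, valid modulo lcm(1292, 9) = 11628: x ≡ 8311 (mod 11628).
Verify against each original: 8311 mod 19 = 8, 8311 mod 4 = 3, 8311 mod 17 = 15, 8311 mod 9 = 4.

x ≡ 8311 (mod 11628).


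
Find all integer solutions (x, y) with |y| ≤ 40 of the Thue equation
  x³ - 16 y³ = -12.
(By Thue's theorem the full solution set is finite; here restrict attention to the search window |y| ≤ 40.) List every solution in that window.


The equation is x³ - 16y³ = -12. For fixed y, x³ = 16·y³ − 12, so a solution requires the RHS to be a perfect cube.
Strategy: iterate y from -40 to 40, compute RHS = 16·y³ − 12, and check whether it is a (positive or negative) perfect cube.
Check small values of y:
  y = 0: RHS = -12 is not a perfect cube.
  y = 1: RHS = 4 is not a perfect cube.
  y = -1: RHS = -28 is not a perfect cube.
  y = 2: RHS = 116 is not a perfect cube.
  y = -2: RHS = -140 is not a perfect cube.
  y = 3: RHS = 420 is not a perfect cube.
  y = -3: RHS = -444 is not a perfect cube.
Continuing the search up to |y| = 40 finds no solutions either.
No (x, y) in the scanned range satisfies the equation.

No integer solutions with |y| ≤ 40.


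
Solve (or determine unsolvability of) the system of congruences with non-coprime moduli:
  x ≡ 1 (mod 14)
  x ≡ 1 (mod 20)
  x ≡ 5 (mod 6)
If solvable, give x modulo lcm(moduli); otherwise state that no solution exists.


Moduli 14, 20, 6 are not pairwise coprime, so CRT works modulo lcm(m_i) when all pairwise compatibility conditions hold.
Pairwise compatibility: gcd(m_i, m_j) must divide a_i - a_j for every pair.
Merge one congruence at a time:
  Start: x ≡ 1 (mod 14).
  Combine with x ≡ 1 (mod 20): gcd(14, 20) = 2; 1 - 1 = 0, which IS divisible by 2, so compatible.
    Write x = 1 + 14·t and substitute into x ≡ 1 (mod 20): 14·t ≡ 1 − 1 = 0 (mod 20).
    Divide the congruence (and modulus) by g = 2: 7·t ≡ 0 (mod 10).
    The inverse of 7 mod 10 is 3 (since 7·3 = 21 = 2·10 + 1), so t ≡ 3·0 = 0 ≡ 0 (mod 10).
    Then x = 1 + 14·0 = 1, valid modulo lcm(14, 20) = 140: x ≡ 1 (mod 140).
  Combine with x ≡ 5 (mod 6): gcd(140, 6) = 2; 5 - 1 = 4, which IS divisible by 2, so compatible.
    Write x = 1 + 140·t and substitute into x ≡ 5 (mod 6): 140·t ≡ 5 − 1 = 4 (mod 6).
    Divide the congruence (and modulus) by g = 2: 70·t ≡ 2 (mod 3).
    Reduce coefficients mod 3: 1·t ≡ 2 (mod 3).
    So t ≡ 2 (mod 3).
    Then x = 1 + 140·2 = 281, valid modulo lcm(140, 6) = 420: x ≡ 281 (mod 420).
Verify: 281 mod 14 = 1, 281 mod 20 = 1, 281 mod 6 = 5.

x ≡ 281 (mod 420).


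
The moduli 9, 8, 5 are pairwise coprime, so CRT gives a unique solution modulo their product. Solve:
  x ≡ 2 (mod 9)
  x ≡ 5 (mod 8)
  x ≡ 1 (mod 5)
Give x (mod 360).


Moduli 9, 8, 5 are pairwise coprime; by CRT there is a unique solution modulo M = 9 · 8 · 5 = 360.
Solve pairwise, accumulating the modulus:
  Start with x ≡ 2 (mod 9).
  Combine with x ≡ 5 (mod 8): since gcd(9, 8) = 1, we get a unique residue mod 72.
    Write x = 2 + 9·t and substitute into x ≡ 5 (mod 8): 9·t ≡ 5 − 2 = 3 (mod 8).
    Reduce coefficients mod 8: 1·t ≡ 3 (mod 8).
    So t ≡ 3 (mod 8).
    Then x = 2 + 9·3 = 29, valid modulo lcm(9, 8) = 72: x ≡ 29 (mod 72).
  Combine with x ≡ 1 (mod 5): since gcd(72, 5) = 1, we get a unique residue mod 360.
    Write x = 29 + 72·t and substitute into x ≡ 1 (mod 5): 72·t ≡ 1 − 29 = -28 (mod 5).
    Reduce coefficients mod 5: 2·t ≡ 2 (mod 5).
    The inverse of 2 mod 5 is 3 (since 2·3 = 6 = 1·5 + 1), so t ≡ 3·2 = 6 ≡ 1 (mod 5).
    Then x = 29 + 72·1 = 101, valid modulo lcm(72, 5) = 360: x ≡ 101 (mod 360).
Verify: 101 mod 9 = 2 ✓, 101 mod 8 = 5 ✓, 101 mod 5 = 1 ✓.

x ≡ 101 (mod 360).


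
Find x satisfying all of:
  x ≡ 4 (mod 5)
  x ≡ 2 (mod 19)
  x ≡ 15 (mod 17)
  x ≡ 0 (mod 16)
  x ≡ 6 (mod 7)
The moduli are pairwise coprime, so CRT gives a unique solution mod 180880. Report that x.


Product of moduli M = 5 · 19 · 17 · 16 · 7 = 180880.
Merge one congruence at a time:
  Start: x ≡ 4 (mod 5).
  Combine with x ≡ 2 (mod 19); new modulus lcm = 95.
    Write x = 4 + 5·t and substitute into x ≡ 2 (mod 19): 5·t ≡ 2 − 4 = -2 (mod 19).
    Reduce coefficients mod 19: 5·t ≡ 17 (mod 19).
    The inverse of 5 mod 19 is 4 (since 5·4 = 20 = 1·19 + 1), so t ≡ 4·17 = 68 ≡ 11 (mod 19).
    Then x = 4 + 5·11 = 59, valid modulo lcm(5, 19) = 95: x ≡ 59 (mod 95).
  Combine with x ≡ 15 (mod 17); new modulus lcm = 1615.
    Write x = 59 + 95·t and substitute into x ≡ 15 (mod 17): 95·t ≡ 15 − 59 = -44 (mod 17).
    Reduce coefficients mod 17: 10·t ≡ 7 (mod 17).
    The inverse of 10 mod 17 is 12 (since 10·12 = 120 = 7·17 + 1), so t ≡ 12·7 = 84 ≡ 16 (mod 17).
    Then x = 59 + 95·16 = 1579, valid modulo lcm(95, 17) = 1615: x ≡ 1579 (mod 1615).
  Combine with x ≡ 0 (mod 16); new modulus lcm = 25840.
    Write x = 1579 + 1615·t and substitute into x ≡ 0 (mod 16): 1615·t ≡ 0 − 1579 = -1579 (mod 16).
    Reduce coefficients mod 16: 15·t ≡ 5 (mod 16).
    The inverse of 15 mod 16 is 15 (since 15·15 = 225 = 14·16 + 1), so t ≡ 15·5 = 75 ≡ 11 (mod 16).
    Then x = 1579 + 1615·11 = 19344, valid modulo lcm(1615, 16) = 25840: x ≡ 19344 (mod 25840).
  Combine with x ≡ 6 (mod 7); new modulus lcm = 180880.
    Write x = 19344 + 25840·t and substitute into x ≡ 6 (mod 7): 25840·t ≡ 6 − 19344 = -19338 (mod 7).
    Reduce coefficients mod 7: 3·t ≡ 3 (mod 7).
    The inverse of 3 mod 7 is 5 (since 3·5 = 15 = 2·7 + 1), so t ≡ 5·3 = 15 ≡ 1 (mod 7).
    Then x = 19344 + 25840·1 = 45184, valid modulo lcm(25840, 7) = 180880: x ≡ 45184 (mod 180880).
Verify against each original: 45184 mod 5 = 4, 45184 mod 19 = 2, 45184 mod 17 = 15, 45184 mod 16 = 0, 45184 mod 7 = 6.

x ≡ 45184 (mod 180880).


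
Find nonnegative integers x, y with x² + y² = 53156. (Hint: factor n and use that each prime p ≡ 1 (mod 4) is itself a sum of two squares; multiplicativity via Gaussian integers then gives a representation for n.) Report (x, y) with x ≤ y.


Step 1: Factor n = 53156 = 2^2 · 97 · 137.
Step 2: Check the mod-4 condition on each prime factor: 2 = 2 (special); 97 ≡ 1 (mod 4), exponent 1; 137 ≡ 1 (mod 4), exponent 1.
All primes ≡ 3 (mod 4) appear to even exponent (or don't appear), so by the two-squares theorem n IS expressible as a sum of two squares.
Step 3: Build a representation. Group n = k² · m with k = 2 and m = 97 · 137 = 13289 (a product of primes ≡ 1 (mod 4)); a representation of m scales to one of n via (k·x)² + (k·y)² = k²(x² + y²). Each prime p ≡ 1 (mod 4) is itself a sum of two squares; find a² by testing p − a² for a perfect square:
  97: 97 − 1² = 96, 97 − 2² = 93, 97 − 3² = 88, 97 − 4² = 81 = 9² ⇒ 97 = 4² + 9².
  137: 137 − 1² = 136, 137 − 2² = 133, 137 − 3² = 128, 137 − 4² = 121 = 11² ⇒ 137 = 4² + 11².
  Combine using the Brahmagupta–Fibonacci identity (a² + b²)(c² + d²) = (ac − bd)² + (ad + bc)² = (ac + bd)² + (ad − bc)²:
  97 · 137 = 13289: from (4² + 9²)(4² + 11²), take (4·4 − 9·11, 4·11 + 9·4) = (16 − 99, 44 + 36) = (-83, 80); dropping signs (only squares matter) gives (83, 80); check 83² + 80² = 6889 + 6400 = 13289 ✓.
  Scale by k = 2: (2·83, 2·80) = (166, 160).
Step 4: Order so x ≤ y and verify: 160² + 166² = 25600 + 27556 = 53156 = n. ✓

n = 53156 = 160² + 166² (one valid representation with x ≤ y).


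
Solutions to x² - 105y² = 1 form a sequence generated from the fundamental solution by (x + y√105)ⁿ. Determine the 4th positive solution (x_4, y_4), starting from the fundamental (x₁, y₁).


Step 1: Find the fundamental solution (x₁, y₁) of x² - 105y² = 1.
  Expand √105 as a continued fraction. a₀ = ⌊√105⌋ = 10; iterate m_{k+1} = d_k·a_k − m_k, d_{k+1} = (105 − m_{k+1}²)/d_k, a_{k+1} = ⌊(a₀ + m_{k+1})/d_{k+1}⌋ (starting m₀ = 0, d₀ = 1), with convergents p_k = a_k·p_{k-1} + p_{k-2}, q_k = a_k·q_{k-1} + q_{k-2} (p₋₁ = 1, q₋₁ = 0):
  k = 0: a₀ = 10; p₀/q₀ = 10/1; p₀² − 105·q₀² = 100 − 105 = -5.
  k = 1: m = 10, d = 5, a = ⌊(10 + 10)/5⌋ = 4; p/q = (4·10 + 1)/(4·1 + 0) = 41/4; p² − 105·q² = 1681 − 1680 = 1.
  The first convergent with p² − 105·q² = 1 gives the fundamental solution (x₁, y₁) = (41, 4).
Step 2: Apply the recurrence (x_{n+1}, y_{n+1}) = (x₁x_n + 105y₁y_n, x₁y_n + y₁x_n) repeatedly.
  From (x_1, y_1) = (41, 4): x_2 = 41·41 + 105·4·4 = 3361; y_2 = 41·4 + 4·41 = 328.
  From (x_2, y_2) = (3361, 328): x_3 = 41·3361 + 105·4·328 = 275561; y_3 = 41·328 + 4·3361 = 26892.
  From (x_3, y_3) = (275561, 26892): x_4 = 41·275561 + 105·4·26892 = 22592641; y_4 = 41·26892 + 4·275561 = 2204816.
Step 3: Verify x_4² - 105·y_4² = 510427427354881 - 510427427354880 = 1 (should be 1). ✓

(x_1, y_1) = (41, 4); (x_4, y_4) = (22592641, 2204816).


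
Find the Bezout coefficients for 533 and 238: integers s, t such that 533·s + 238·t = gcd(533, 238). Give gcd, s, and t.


Euclidean algorithm on (533, 238) — divide until remainder is 0:
  533 = 2 · 238 + 57
  238 = 4 · 57 + 10
  57 = 5 · 10 + 7
  10 = 1 · 7 + 3
  7 = 2 · 3 + 1
  3 = 3 · 1 + 0
gcd(533, 238) = 1.
Track Bezout coefficients alongside the remainders: start with r₀ = 533 = a·1 + b·0 (s = 1, t = 0) and r₁ = 238 = a·0 + b·1 (s = 0, t = 1); each new remainder r_{k+1} = r_{k-1} − q_k·r_k inherits s_{k+1} = s_{k-1} − q_k·s_k, t_{k+1} = t_{k-1} − q_k·t_k, so r_k = a·s_k + b·t_k at every step:
  q = 2: r = 57, s = 1 − 2·0 = 1, t = 0 − 2·1 = -2  (check: 533·1 + 238·(-2) = 57)
  q = 4: r = 10, s = 0 − 4·1 = -4, t = 1 − 4·(-2) = 9  (check: 533·(-4) + 238·9 = 10)
  q = 5: r = 7, s = 1 − 5·(-4) = 21, t = -2 − 5·9 = -47  (check: 533·21 + 238·(-47) = 7)
  q = 1: r = 3, s = -4 − 1·21 = -25, t = 9 − 1·(-47) = 56  (check: 533·(-25) + 238·56 = 3)
  q = 2: r = 1, s = 21 − 2·(-25) = 71, t = -47 − 2·56 = -159  (check: 533·71 + 238·(-159) = 1)
The row with r = 1 (the gcd) gives the Bezout coefficients s = 71, t = -159.
Result: 533 · (71) + 238 · (-159) = 1.

gcd(533, 238) = 1; s = 71, t = -159 (check: 533·71 + 238·(-159) = 1).


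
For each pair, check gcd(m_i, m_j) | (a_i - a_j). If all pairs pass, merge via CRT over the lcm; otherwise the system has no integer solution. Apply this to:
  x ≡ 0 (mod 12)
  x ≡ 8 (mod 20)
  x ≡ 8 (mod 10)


Moduli 12, 20, 10 are not pairwise coprime, so CRT works modulo lcm(m_i) when all pairwise compatibility conditions hold.
Pairwise compatibility: gcd(m_i, m_j) must divide a_i - a_j for every pair.
Merge one congruence at a time:
  Start: x ≡ 0 (mod 12).
  Combine with x ≡ 8 (mod 20): gcd(12, 20) = 4; 8 - 0 = 8, which IS divisible by 4, so compatible.
    Write x = 0 + 12·t and substitute into x ≡ 8 (mod 20): 12·t ≡ 8 − 0 = 8 (mod 20).
    Divide the congruence (and modulus) by g = 4: 3·t ≡ 2 (mod 5).
    The inverse of 3 mod 5 is 2 (since 3·2 = 6 = 1·5 + 1), so t ≡ 2·2 = 4 ≡ 4 (mod 5).
    Then x = 0 + 12·4 = 48, valid modulo lcm(12, 20) = 60: x ≡ 48 (mod 60).
  Combine with x ≡ 8 (mod 10): gcd(60, 10) = 10; 8 - 48 = -40, which IS divisible by 10, so compatible.
    Write x = 48 + 60·t and substitute into x ≡ 8 (mod 10): 60·t ≡ 8 − 48 = -40 (mod 10).
    Divide the congruence (and modulus) by g = 10: 6·t ≡ -4 (mod 1).
    Modulo 1 every t works; take t = 0.
    Then x = 48 + 60·0 = 48, valid modulo lcm(60, 10) = 60: x ≡ 48 (mod 60).
Verify: 48 mod 12 = 0, 48 mod 20 = 8, 48 mod 10 = 8.

x ≡ 48 (mod 60).


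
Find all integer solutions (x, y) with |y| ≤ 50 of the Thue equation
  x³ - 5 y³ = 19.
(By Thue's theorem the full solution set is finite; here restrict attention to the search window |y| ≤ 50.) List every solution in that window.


The equation is x³ - 5y³ = 19. For fixed y, x³ = 5·y³ + 19, so a solution requires the RHS to be a perfect cube.
Strategy: iterate y from -50 to 50, compute RHS = 5·y³ + 19, and check whether it is a (positive or negative) perfect cube.
Check small values of y:
  y = 0: RHS = 19 is not a perfect cube.
  y = 1: RHS = 24 is not a perfect cube.
  y = -1: RHS = 14 is not a perfect cube.
  y = 2: RHS = 59 is not a perfect cube.
  y = -2: RHS = -21 is not a perfect cube.
  y = 3: RHS = 154 is not a perfect cube.
  y = -3: RHS = -116 is not a perfect cube.
Continuing the search up to |y| = 50 finds no solutions either.
No (x, y) in the scanned range satisfies the equation.

No integer solutions with |y| ≤ 50.


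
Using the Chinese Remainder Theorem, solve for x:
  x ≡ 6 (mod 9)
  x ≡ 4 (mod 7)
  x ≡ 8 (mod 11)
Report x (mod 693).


Moduli 9, 7, 11 are pairwise coprime; by CRT there is a unique solution modulo M = 9 · 7 · 11 = 693.
Solve pairwise, accumulating the modulus:
  Start with x ≡ 6 (mod 9).
  Combine with x ≡ 4 (mod 7): since gcd(9, 7) = 1, we get a unique residue mod 63.
    Write x = 6 + 9·t and substitute into x ≡ 4 (mod 7): 9·t ≡ 4 − 6 = -2 (mod 7).
    Reduce coefficients mod 7: 2·t ≡ 5 (mod 7).
    The inverse of 2 mod 7 is 4 (since 2·4 = 8 = 1·7 + 1), so t ≡ 4·5 = 20 ≡ 6 (mod 7).
    Then x = 6 + 9·6 = 60, valid modulo lcm(9, 7) = 63: x ≡ 60 (mod 63).
  Combine with x ≡ 8 (mod 11): since gcd(63, 11) = 1, we get a unique residue mod 693.
    Write x = 60 + 63·t and substitute into x ≡ 8 (mod 11): 63·t ≡ 8 − 60 = -52 (mod 11).
    Reduce coefficients mod 11: 8·t ≡ 3 (mod 11).
    The inverse of 8 mod 11 is 7 (since 8·7 = 56 = 5·11 + 1), so t ≡ 7·3 = 21 ≡ 10 (mod 11).
    Then x = 60 + 63·10 = 690, valid modulo lcm(63, 11) = 693: x ≡ 690 (mod 693).
Verify: 690 mod 9 = 6 ✓, 690 mod 7 = 4 ✓, 690 mod 11 = 8 ✓.

x ≡ 690 (mod 693).


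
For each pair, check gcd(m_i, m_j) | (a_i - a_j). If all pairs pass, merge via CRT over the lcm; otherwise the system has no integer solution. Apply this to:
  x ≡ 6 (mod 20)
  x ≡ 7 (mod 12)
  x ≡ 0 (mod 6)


Moduli 20, 12, 6 are not pairwise coprime, so CRT works modulo lcm(m_i) when all pairwise compatibility conditions hold.
Pairwise compatibility: gcd(m_i, m_j) must divide a_i - a_j for every pair.
Merge one congruence at a time:
  Start: x ≡ 6 (mod 20).
  Combine with x ≡ 7 (mod 12): gcd(20, 12) = 4, and 7 - 6 = 1 is NOT divisible by 4.
    ⇒ system is inconsistent (no integer solution).

No solution (the system is inconsistent).


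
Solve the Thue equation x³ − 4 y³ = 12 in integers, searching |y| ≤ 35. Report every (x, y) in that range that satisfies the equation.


The equation is x³ - 4y³ = 12. For fixed y, x³ = 4·y³ + 12, so a solution requires the RHS to be a perfect cube.
Strategy: iterate y from -35 to 35, compute RHS = 4·y³ + 12, and check whether it is a (positive or negative) perfect cube.
Check small values of y:
  y = 0: RHS = 12 is not a perfect cube.
  y = 1: RHS = 16 is not a perfect cube.
  y = -1: RHS = 8 = (2)³ ⇒ x = 2 works.
  y = 2: RHS = 44 is not a perfect cube.
  y = -2: RHS = -20 is not a perfect cube.
  y = 3: RHS = 120 is not a perfect cube.
  y = -3: RHS = -96 is not a perfect cube.
Continuing, at y = 5: RHS = 512 = (8)³ ⇒ x = 8 works.
Searching the remaining y in |y| ≤ 35 finds no further solutions.
Collected solutions: (2, -1), (8, 5).

Solutions (with |y| ≤ 35): (2, -1), (8, 5).


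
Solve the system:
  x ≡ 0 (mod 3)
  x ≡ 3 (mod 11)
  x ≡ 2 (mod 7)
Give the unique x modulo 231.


Moduli 3, 11, 7 are pairwise coprime; by CRT there is a unique solution modulo M = 3 · 11 · 7 = 231.
Solve pairwise, accumulating the modulus:
  Start with x ≡ 0 (mod 3).
  Combine with x ≡ 3 (mod 11): since gcd(3, 11) = 1, we get a unique residue mod 33.
    Write x = 0 + 3·t and substitute into x ≡ 3 (mod 11): 3·t ≡ 3 − 0 = 3 (mod 11).
    The inverse of 3 mod 11 is 4 (since 3·4 = 12 = 1·11 + 1), so t ≡ 4·3 = 12 ≡ 1 (mod 11).
    Then x = 0 + 3·1 = 3, valid modulo lcm(3, 11) = 33: x ≡ 3 (mod 33).
  Combine with x ≡ 2 (mod 7): since gcd(33, 7) = 1, we get a unique residue mod 231.
    Write x = 3 + 33·t and substitute into x ≡ 2 (mod 7): 33·t ≡ 2 − 3 = -1 (mod 7).
    Reduce coefficients mod 7: 5·t ≡ 6 (mod 7).
    The inverse of 5 mod 7 is 3 (since 5·3 = 15 = 2·7 + 1), so t ≡ 3·6 = 18 ≡ 4 (mod 7).
    Then x = 3 + 33·4 = 135, valid modulo lcm(33, 7) = 231: x ≡ 135 (mod 231).
Verify: 135 mod 3 = 0 ✓, 135 mod 11 = 3 ✓, 135 mod 7 = 2 ✓.

x ≡ 135 (mod 231).


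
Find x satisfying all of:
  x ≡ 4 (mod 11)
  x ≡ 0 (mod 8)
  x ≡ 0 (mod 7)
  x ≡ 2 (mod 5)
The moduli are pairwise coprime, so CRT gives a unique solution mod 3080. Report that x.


Product of moduli M = 11 · 8 · 7 · 5 = 3080.
Merge one congruence at a time:
  Start: x ≡ 4 (mod 11).
  Combine with x ≡ 0 (mod 8); new modulus lcm = 88.
    Write x = 4 + 11·t and substitute into x ≡ 0 (mod 8): 11·t ≡ 0 − 4 = -4 (mod 8).
    Reduce coefficients mod 8: 3·t ≡ 4 (mod 8).
    The inverse of 3 mod 8 is 3 (since 3·3 = 9 = 1·8 + 1), so t ≡ 3·4 = 12 ≡ 4 (mod 8).
    Then x = 4 + 11·4 = 48, valid modulo lcm(11, 8) = 88: x ≡ 48 (mod 88).
  Combine with x ≡ 0 (mod 7); new modulus lcm = 616.
    Write x = 48 + 88·t and substitute into x ≡ 0 (mod 7): 88·t ≡ 0 − 48 = -48 (mod 7).
    Reduce coefficients mod 7: 4·t ≡ 1 (mod 7).
    The inverse of 4 mod 7 is 2 (since 4·2 = 8 = 1·7 + 1), so t ≡ 2·1 = 2 ≡ 2 (mod 7).
    Then x = 48 + 88·2 = 224, valid modulo lcm(88, 7) = 616: x ≡ 224 (mod 616).
  Combine with x ≡ 2 (mod 5); new modulus lcm = 3080.
    Write x = 224 + 616·t and substitute into x ≡ 2 (mod 5): 616·t ≡ 2 − 224 = -222 (mod 5).
    Reduce coefficients mod 5: 1·t ≡ 3 (mod 5).
    So t ≡ 3 (mod 5).
    Then x = 224 + 616·3 = 2072, valid modulo lcm(616, 5) = 3080: x ≡ 2072 (mod 3080).
Verify against each original: 2072 mod 11 = 4, 2072 mod 8 = 0, 2072 mod 7 = 0, 2072 mod 5 = 2.

x ≡ 2072 (mod 3080).


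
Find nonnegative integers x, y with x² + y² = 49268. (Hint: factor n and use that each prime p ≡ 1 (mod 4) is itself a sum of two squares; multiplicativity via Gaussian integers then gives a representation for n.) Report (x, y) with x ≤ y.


Step 1: Factor n = 49268 = 2^2 · 109 · 113.
Step 2: Check the mod-4 condition on each prime factor: 2 = 2 (special); 109 ≡ 1 (mod 4), exponent 1; 113 ≡ 1 (mod 4), exponent 1.
All primes ≡ 3 (mod 4) appear to even exponent (or don't appear), so by the two-squares theorem n IS expressible as a sum of two squares.
Step 3: Build a representation. Group n = k² · m with k = 2 and m = 109 · 113 = 12317 (a product of primes ≡ 1 (mod 4)); a representation of m scales to one of n via (k·x)² + (k·y)² = k²(x² + y²). Each prime p ≡ 1 (mod 4) is itself a sum of two squares; find a² by testing p − a² for a perfect square:
  109: 109 − 1² = 108, 109 − 2² = 105, 109 − 3² = 100 = 10² ⇒ 109 = 3² + 10².
  113: 113 − 1² = 112, 113 − 2² = 109, 113 − 3² = 104, 113 − 4² = 97, 113 − 5² = 88, 113 − 6² = 77, 113 − 7² = 64 = 8² ⇒ 113 = 7² + 8².
  Combine using the Brahmagupta–Fibonacci identity (a² + b²)(c² + d²) = (ac − bd)² + (ad + bc)² = (ac + bd)² + (ad − bc)²:
  109 · 113 = 12317: from (3² + 10²)(7² + 8²), take (3·7 − 10·8, 3·8 + 10·7) = (21 − 80, 24 + 70) = (-59, 94); dropping signs (only squares matter) gives (59, 94); check 59² + 94² = 3481 + 8836 = 12317 ✓.
  Scale by k = 2: (2·59, 2·94) = (118, 188).
Step 4: Order so x ≤ y and verify: 118² + 188² = 13924 + 35344 = 49268 = n. ✓

n = 49268 = 118² + 188² (one valid representation with x ≤ y).


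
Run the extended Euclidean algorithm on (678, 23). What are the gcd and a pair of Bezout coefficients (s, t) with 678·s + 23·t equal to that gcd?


Euclidean algorithm on (678, 23) — divide until remainder is 0:
  678 = 29 · 23 + 11
  23 = 2 · 11 + 1
  11 = 11 · 1 + 0
gcd(678, 23) = 1.
Track Bezout coefficients alongside the remainders: start with r₀ = 678 = a·1 + b·0 (s = 1, t = 0) and r₁ = 23 = a·0 + b·1 (s = 0, t = 1); each new remainder r_{k+1} = r_{k-1} − q_k·r_k inherits s_{k+1} = s_{k-1} − q_k·s_k, t_{k+1} = t_{k-1} − q_k·t_k, so r_k = a·s_k + b·t_k at every step:
  q = 29: r = 11, s = 1 − 29·0 = 1, t = 0 − 29·1 = -29  (check: 678·1 + 23·(-29) = 11)
  q = 2: r = 1, s = 0 − 2·1 = -2, t = 1 − 2·(-29) = 59  (check: 678·(-2) + 23·59 = 1)
The row with r = 1 (the gcd) gives the Bezout coefficients s = -2, t = 59.
Result: 678 · (-2) + 23 · (59) = 1.

gcd(678, 23) = 1; s = -2, t = 59 (check: 678·(-2) + 23·59 = 1).


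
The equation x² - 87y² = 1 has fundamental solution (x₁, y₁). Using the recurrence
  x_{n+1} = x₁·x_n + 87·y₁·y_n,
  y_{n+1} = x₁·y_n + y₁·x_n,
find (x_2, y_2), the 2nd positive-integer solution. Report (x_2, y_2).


Step 1: Find the fundamental solution (x₁, y₁) of x² - 87y² = 1.
  Expand √87 as a continued fraction. a₀ = ⌊√87⌋ = 9; iterate m_{k+1} = d_k·a_k − m_k, d_{k+1} = (87 − m_{k+1}²)/d_k, a_{k+1} = ⌊(a₀ + m_{k+1})/d_{k+1}⌋ (starting m₀ = 0, d₀ = 1), with convergents p_k = a_k·p_{k-1} + p_{k-2}, q_k = a_k·q_{k-1} + q_{k-2} (p₋₁ = 1, q₋₁ = 0):
  k = 0: a₀ = 9; p₀/q₀ = 9/1; p₀² − 87·q₀² = 81 − 87 = -6.
  k = 1: m = 9, d = 6, a = ⌊(9 + 9)/6⌋ = 3; p/q = (3·9 + 1)/(3·1 + 0) = 28/3; p² − 87·q² = 784 − 783 = 1.
  The first convergent with p² − 87·q² = 1 gives the fundamental solution (x₁, y₁) = (28, 3).
Step 2: Apply the recurrence (x_{n+1}, y_{n+1}) = (x₁x_n + 87y₁y_n, x₁y_n + y₁x_n) repeatedly.
  From (x_1, y_1) = (28, 3): x_2 = 28·28 + 87·3·3 = 1567; y_2 = 28·3 + 3·28 = 168.
Step 3: Verify x_2² - 87·y_2² = 2455489 - 2455488 = 1 (should be 1). ✓

(x_1, y_1) = (28, 3); (x_2, y_2) = (1567, 168).
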